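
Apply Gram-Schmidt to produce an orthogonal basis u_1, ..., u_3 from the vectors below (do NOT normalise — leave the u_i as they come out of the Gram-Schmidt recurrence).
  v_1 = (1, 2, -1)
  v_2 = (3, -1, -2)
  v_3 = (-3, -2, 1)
Orthogonal basis:
  u_1 = (1, 2, -1)
  u_2 = (5/2, -2, -3/2)
  u_3 = (-2/3, -2/15, -14/15)

Apply the Gram-Schmidt recurrence
  u_1 = v_1
  u_i = v_i − Σ_{j<i} ((v_i · u_j) / (u_j · u_j)) · u_j.

Step by step this gives:
  u_1 = (1, 2, -1)
  u_2 = (5/2, -2, -3/2)
  u_3 = (-2/3, -2/15, -14/15)

Orthogonality check:
  u_2 · u_1 = 0 (should be 0)
  u_3 · u_1 = 0 (should be 0)
  u_3 · u_2 = 0 (should be 0)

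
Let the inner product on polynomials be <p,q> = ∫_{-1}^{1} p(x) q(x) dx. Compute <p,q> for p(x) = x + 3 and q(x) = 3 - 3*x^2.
<p,q> = 12

Expand the product: p(x)·q(x) = -3*x^3 - 9*x^2 + 3*x + 9.
∫_{-1}^{1} of each monomial x^k gives [2/(k+1) if k even, 0 if k odd]. Integrating term-by-term (or equivalently evaluating the antiderivative F(x) = -3*x^4/4 - 3*x^3 + 3*x^2/2 + 9*x at the endpoints):
  F(1) − F(−1) = 27/4 − (-21/4) = 12.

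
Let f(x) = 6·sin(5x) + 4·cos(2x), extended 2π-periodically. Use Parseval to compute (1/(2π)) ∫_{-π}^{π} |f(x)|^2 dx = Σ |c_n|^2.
Σ |c_n|^2 = 26

Expand |f|^2 and use orthogonality of {sin(nx), cos(mx)} on [-π, π]:
  ∫_{-π}^{π} sin(nx)^2 dx = π, ∫ cos(mx)^2 dx = π, and cross terms integrate to 0.
So ∫_{-π}^{π} f(x)^2 dx = 6^2 · π + 4^2 · π = (36 + 16)π.
Divide by 2π: (36 + 16)/2 = 26.
By Parseval, this equals Σ |c_n|^2.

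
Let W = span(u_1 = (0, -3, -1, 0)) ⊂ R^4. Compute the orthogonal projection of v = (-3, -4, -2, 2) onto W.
proj_W(v) = (0, -21/5, -7/5, 0)

Set up U = [u_1 | ... | u_1] ∈ R^(4×1). The projector onto W = col(U) is P = U (U^T U)^(-1) U^T.
Compute U^T U =
  [10],
and U^T v = (14).
Solve U^T U · c = U^T v for the coefficients: c = (7/5). The projection is proj_W(v) = U c.
Check: (v - proj_W(v)) · u_1 = 0  (should be 0).
Result: proj_W(v) = (0, -21/5, -7/5, 0).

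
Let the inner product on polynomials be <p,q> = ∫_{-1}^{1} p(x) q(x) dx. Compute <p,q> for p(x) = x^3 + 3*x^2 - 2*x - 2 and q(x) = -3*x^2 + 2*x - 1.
<p,q> = 8/15

Expand the product: p(x)·q(x) = -3*x^5 - 7*x^4 + 11*x^3 - x^2 - 2*x + 2.
∫_{-1}^{1} of each monomial x^k gives [2/(k+1) if k even, 0 if k odd]. Integrating term-by-term (or equivalently evaluating the antiderivative F(x) = -x^6/2 - 7*x^5/5 + 11*x^4/4 - x^3/3 - x^2 + 2*x at the endpoints):
  F(1) − F(−1) = 91/60 − (59/60) = 8/15.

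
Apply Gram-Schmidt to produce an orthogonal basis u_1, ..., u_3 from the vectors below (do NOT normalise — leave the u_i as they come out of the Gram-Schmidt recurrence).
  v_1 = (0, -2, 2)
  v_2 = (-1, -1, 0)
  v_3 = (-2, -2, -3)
Orthogonal basis:
  u_1 = (0, -2, 2)
  u_2 = (-1, -1/2, -1/2)
  u_3 = (1, -1, -1)

Apply the Gram-Schmidt recurrence
  u_1 = v_1
  u_i = v_i − Σ_{j<i} ((v_i · u_j) / (u_j · u_j)) · u_j.

Step by step this gives:
  u_1 = (0, -2, 2)
  u_2 = (-1, -1/2, -1/2)
  u_3 = (1, -1, -1)

Orthogonality check:
  u_2 · u_1 = 0 (should be 0)
  u_3 · u_1 = 0 (should be 0)
  u_3 · u_2 = 0 (should be 0)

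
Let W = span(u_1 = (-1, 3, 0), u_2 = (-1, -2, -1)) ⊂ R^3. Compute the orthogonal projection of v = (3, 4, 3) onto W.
proj_W(v) = (111/35, 142/35, 19/7)

Set up U = [u_1 | ... | u_2] ∈ R^(3×2). The projector onto W = col(U) is P = U (U^T U)^(-1) U^T.
Compute U^T U =
  [10, -5]
  [-5, 6],
and U^T v = (9, -14).
Solve U^T U · c = U^T v for the coefficients: c = (-16/35, -19/7). The projection is proj_W(v) = U c.
Check: (v - proj_W(v)) · u_1 = 0  (should be 0).
Check: (v - proj_W(v)) · u_2 = 0  (should be 0).
Result: proj_W(v) = (111/35, 142/35, 19/7).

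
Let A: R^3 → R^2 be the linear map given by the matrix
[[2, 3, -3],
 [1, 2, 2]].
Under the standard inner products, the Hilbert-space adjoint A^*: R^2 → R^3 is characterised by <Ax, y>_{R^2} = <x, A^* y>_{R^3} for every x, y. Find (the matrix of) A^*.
A^* = A^T =
[[2, 1],
 [3, 2],
 [-3, 2]]

For real matrices with standard dot products, the defining identity <Ax, y> = <x, A^* y> gives (Ax)^T y = x^T (A^*) y, i.e. x^T A^T y = x^T (A^*) y. Since this holds for all x, y, we must have A^* = A^T. Therefore
A^* =
[[2, 1],
 [3, 2],
 [-3, 2]].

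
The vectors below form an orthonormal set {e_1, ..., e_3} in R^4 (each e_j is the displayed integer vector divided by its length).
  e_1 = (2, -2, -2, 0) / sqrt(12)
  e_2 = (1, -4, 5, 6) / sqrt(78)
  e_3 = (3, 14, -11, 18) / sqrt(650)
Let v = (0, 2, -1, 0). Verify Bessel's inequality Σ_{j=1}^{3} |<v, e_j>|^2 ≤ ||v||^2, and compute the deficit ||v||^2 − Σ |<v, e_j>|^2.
Σ |<v, e_j>|^2 = 121/25; ||v||^2 = 5; deficit = 4/25

Write each e_j = u_j / sqrt(<u_j, u_j>) where u_j is the displayed integer vector. Then <v, e_j> = <v, u_j> / sqrt(<u_j, u_j>), so |<v, e_j>|^2 = <v, u_j>^2 / <u_j, u_j>.
Coefficients: <v, e_1> = -2/sqrt(12), <v, e_2> = -13/sqrt(78), <v, e_3> = 39/sqrt(650).
Square and sum: Σ |<v, e_j>|^2 = 121/25.
Compute ||v||^2 = v·v = 5.
Deficit = 5 − 121/25 = 4/25 ≥ 0, confirming Bessel's inequality. (The deficit equals ||v − Σ <v,e_j> e_j||^2, the squared distance from v to span{e_j}.)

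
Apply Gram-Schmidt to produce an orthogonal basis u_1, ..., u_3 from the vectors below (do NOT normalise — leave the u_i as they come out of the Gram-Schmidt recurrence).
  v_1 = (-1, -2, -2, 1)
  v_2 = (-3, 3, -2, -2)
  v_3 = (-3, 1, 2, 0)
Orthogonal basis:
  u_1 = (-1, -2, -2, 1)
  u_2 = (-31/10, 14/5, -11/5, -19/10)
  u_3 = (-88/37, -16/37, 76/37, 32/37)

Apply the Gram-Schmidt recurrence
  u_1 = v_1
  u_i = v_i − Σ_{j<i} ((v_i · u_j) / (u_j · u_j)) · u_j.

Step by step this gives:
  u_1 = (-1, -2, -2, 1)
  u_2 = (-31/10, 14/5, -11/5, -19/10)
  u_3 = (-88/37, -16/37, 76/37, 32/37)

Orthogonality check:
  u_2 · u_1 = 0 (should be 0)
  u_3 · u_1 = 0 (should be 0)
  u_3 · u_2 = 0 (should be 0)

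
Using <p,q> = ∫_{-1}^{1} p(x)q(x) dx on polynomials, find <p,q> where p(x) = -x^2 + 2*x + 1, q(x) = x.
<p,q> = 4/3

Expand the product: p(x)·q(x) = -x^3 + 2*x^2 + x.
∫_{-1}^{1} of each monomial x^k gives [2/(k+1) if k even, 0 if k odd]. Integrating term-by-term (or equivalently evaluating the antiderivative F(x) = -x^4/4 + 2*x^3/3 + x^2/2 at the endpoints):
  F(1) − F(−1) = 11/12 − (-5/12) = 4/3.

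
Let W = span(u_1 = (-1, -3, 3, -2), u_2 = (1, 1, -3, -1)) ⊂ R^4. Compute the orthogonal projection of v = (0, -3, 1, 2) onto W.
proj_W(v) = (-104/155, -24/31, 312/155, 16/31)

Set up U = [u_1 | ... | u_2] ∈ R^(4×2). The projector onto W = col(U) is P = U (U^T U)^(-1) U^T.
Compute U^T U =
  [23, -11]
  [-11, 12],
and U^T v = (8, -8).
Solve U^T U · c = U^T v for the coefficients: c = (8/155, -96/155). The projection is proj_W(v) = U c.
Check: (v - proj_W(v)) · u_1 = 0  (should be 0).
Check: (v - proj_W(v)) · u_2 = 0  (should be 0).
Result: proj_W(v) = (-104/155, -24/31, 312/155, 16/31).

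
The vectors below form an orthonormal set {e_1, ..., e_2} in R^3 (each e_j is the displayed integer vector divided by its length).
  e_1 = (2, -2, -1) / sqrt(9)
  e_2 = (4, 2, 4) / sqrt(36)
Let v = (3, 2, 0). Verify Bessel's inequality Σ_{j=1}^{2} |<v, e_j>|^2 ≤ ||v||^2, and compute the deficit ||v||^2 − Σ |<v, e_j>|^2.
Σ |<v, e_j>|^2 = 68/9; ||v||^2 = 13; deficit = 49/9

Write each e_j = u_j / sqrt(<u_j, u_j>) where u_j is the displayed integer vector. Then <v, e_j> = <v, u_j> / sqrt(<u_j, u_j>), so |<v, e_j>|^2 = <v, u_j>^2 / <u_j, u_j>.
Coefficients: <v, e_1> = 2/sqrt(9), <v, e_2> = 16/sqrt(36).
Square and sum: Σ |<v, e_j>|^2 = 68/9.
Compute ||v||^2 = v·v = 13.
Deficit = 13 − 68/9 = 49/9 ≥ 0, confirming Bessel's inequality. (The deficit equals ||v − Σ <v,e_j> e_j||^2, the squared distance from v to span{e_j}.)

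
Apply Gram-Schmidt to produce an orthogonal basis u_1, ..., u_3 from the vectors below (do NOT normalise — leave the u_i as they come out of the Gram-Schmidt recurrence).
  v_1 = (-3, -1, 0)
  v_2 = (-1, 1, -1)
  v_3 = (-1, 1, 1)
Orthogonal basis:
  u_1 = (-3, -1, 0)
  u_2 = (-2/5, 6/5, -1)
  u_3 = (-4/13, 12/13, 16/13)

Apply the Gram-Schmidt recurrence
  u_1 = v_1
  u_i = v_i − Σ_{j<i} ((v_i · u_j) / (u_j · u_j)) · u_j.

Step by step this gives:
  u_1 = (-3, -1, 0)
  u_2 = (-2/5, 6/5, -1)
  u_3 = (-4/13, 12/13, 16/13)

Orthogonality check:
  u_2 · u_1 = 0 (should be 0)
  u_3 · u_1 = 0 (should be 0)
  u_3 · u_2 = 0 (should be 0)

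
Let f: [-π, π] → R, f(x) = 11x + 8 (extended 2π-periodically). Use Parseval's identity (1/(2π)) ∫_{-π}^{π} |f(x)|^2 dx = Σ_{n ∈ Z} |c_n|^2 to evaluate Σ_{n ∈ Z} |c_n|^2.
Σ |c_n|^2 = 121π^2/3 + 64

Expand and integrate term by term over [-π, π]:
  ∫ (11x)^2 dx = 121·(2π^3/3); ∫ 2·11·(8)·x dx = 0 (odd integrand); ∫ 8^2 dx = 64·2π.
So (1/(2π)) ∫_{-π}^{π} (11x + 8)^2 dx = 121π^2/3 + 64 = 121π^2/3 + 64.
Parseval ⇒ Σ |c_n|^2 = 121π^2/3 + 64.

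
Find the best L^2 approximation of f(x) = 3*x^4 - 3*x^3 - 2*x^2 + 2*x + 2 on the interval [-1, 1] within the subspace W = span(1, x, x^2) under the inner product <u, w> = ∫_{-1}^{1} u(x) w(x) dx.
g(x) = 4*x^2/7 + x/5 + 61/35

The best approximation g ∈ W is the orthogonal projection of f onto W. Writing g = a_0 + a_1 x + a_2 x^2, the coefficients solve the normal equations G · a = b where
  G_{ij} = <φ_i, φ_j> and b_i = <f, φ_i>, with φ_0 = 1, φ_1 = x, φ_2 = x^2.
G =
  [2, 0, 2/3]
  [0, 2/3, 0]
  [2/3, 0, 2/5],
b = (58/15, 2/15, 146/105).
Solving gives a_0 = 61/35, a_1 = 1/5, a_2 = 4/7, so
  g(x) = 4*x^2/7 + x/5 + 61/35.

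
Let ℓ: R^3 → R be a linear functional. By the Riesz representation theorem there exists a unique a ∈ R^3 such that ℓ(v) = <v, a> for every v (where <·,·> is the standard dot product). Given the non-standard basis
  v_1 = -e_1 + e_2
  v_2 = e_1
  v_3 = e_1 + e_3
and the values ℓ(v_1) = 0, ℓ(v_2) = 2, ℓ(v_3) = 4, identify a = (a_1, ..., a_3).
a = (2, 2, 2)

Write a = (a_1, ..., a_3) in the standard basis. For each basis vector v_i, ℓ(v_i) = <v_i, a> is a linear equation in the a_j's. Collect the n equations into a matrix system V a = ℓ, where row i of V is v_i (expressed in the standard basis). Since V is invertible (lower-triangular with 1s on the diagonal, up to permutation), solve by back-substitution:
  V =
[[-1, 1, 0],
 [1, 0, 0],
 [1, 0, 1]]
  V a = (0, 2, 4)
Solving gives a = (2, 2, 2).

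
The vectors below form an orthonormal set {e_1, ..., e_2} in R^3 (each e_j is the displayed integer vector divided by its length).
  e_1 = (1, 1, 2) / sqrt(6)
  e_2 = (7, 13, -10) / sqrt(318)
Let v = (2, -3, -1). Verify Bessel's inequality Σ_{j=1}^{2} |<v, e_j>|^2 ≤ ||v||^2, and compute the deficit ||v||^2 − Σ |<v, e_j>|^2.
Σ |<v, e_j>|^2 = 117/53; ||v||^2 = 14; deficit = 625/53

Write each e_j = u_j / sqrt(<u_j, u_j>) where u_j is the displayed integer vector. Then <v, e_j> = <v, u_j> / sqrt(<u_j, u_j>), so |<v, e_j>|^2 = <v, u_j>^2 / <u_j, u_j>.
Coefficients: <v, e_1> = -3/sqrt(6), <v, e_2> = -15/sqrt(318).
Square and sum: Σ |<v, e_j>|^2 = 117/53.
Compute ||v||^2 = v·v = 14.
Deficit = 14 − 117/53 = 625/53 ≥ 0, confirming Bessel's inequality. (The deficit equals ||v − Σ <v,e_j> e_j||^2, the squared distance from v to span{e_j}.)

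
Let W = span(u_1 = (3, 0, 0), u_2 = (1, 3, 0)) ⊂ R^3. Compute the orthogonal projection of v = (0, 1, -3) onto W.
proj_W(v) = (0, 1, 0)

Set up U = [u_1 | ... | u_2] ∈ R^(3×2). The projector onto W = col(U) is P = U (U^T U)^(-1) U^T.
Compute U^T U =
  [9, 3]
  [3, 10],
and U^T v = (0, 3).
Solve U^T U · c = U^T v for the coefficients: c = (-1/9, 1/3). The projection is proj_W(v) = U c.
Check: (v - proj_W(v)) · u_1 = 0  (should be 0).
Check: (v - proj_W(v)) · u_2 = 0  (should be 0).
Result: proj_W(v) = (0, 1, 0).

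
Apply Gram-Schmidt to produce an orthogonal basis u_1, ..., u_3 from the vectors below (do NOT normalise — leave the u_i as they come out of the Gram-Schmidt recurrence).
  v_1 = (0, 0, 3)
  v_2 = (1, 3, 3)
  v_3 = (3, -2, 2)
Orthogonal basis:
  u_1 = (0, 0, 3)
  u_2 = (1, 3, 0)
  u_3 = (33/10, -11/10, 0)

Apply the Gram-Schmidt recurrence
  u_1 = v_1
  u_i = v_i − Σ_{j<i} ((v_i · u_j) / (u_j · u_j)) · u_j.

Step by step this gives:
  u_1 = (0, 0, 3)
  u_2 = (1, 3, 0)
  u_3 = (33/10, -11/10, 0)

Orthogonality check:
  u_2 · u_1 = 0 (should be 0)
  u_3 · u_1 = 0 (should be 0)
  u_3 · u_2 = 0 (should be 0)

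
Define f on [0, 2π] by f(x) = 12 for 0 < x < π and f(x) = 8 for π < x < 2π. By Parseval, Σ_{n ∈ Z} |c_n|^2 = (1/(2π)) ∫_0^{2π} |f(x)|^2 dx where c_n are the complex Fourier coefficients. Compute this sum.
Σ |c_n|^2 = 104

Parseval equates the L^2 energy of f (normalised by 1/(2π)) with the ℓ^2 sum of its Fourier coefficients: (1/(2π)) ∫_0^{2π} |f|^2 = Σ |c_n|^2.
Compute the left side: (1/(2π)) [∫_0^π 12^2 dx + ∫_π^{2π} 8^2 dx] = (1/(2π)) · (144π + 64π) = (144 + 64)/2 = 104.
So Σ_{n ∈ Z} |c_n|^2 = 104.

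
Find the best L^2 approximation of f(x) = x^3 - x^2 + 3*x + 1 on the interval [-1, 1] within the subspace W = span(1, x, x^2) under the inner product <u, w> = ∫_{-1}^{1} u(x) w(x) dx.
g(x) = -x^2 + 18*x/5 + 1

The best approximation g ∈ W is the orthogonal projection of f onto W. Writing g = a_0 + a_1 x + a_2 x^2, the coefficients solve the normal equations G · a = b where
  G_{ij} = <φ_i, φ_j> and b_i = <f, φ_i>, with φ_0 = 1, φ_1 = x, φ_2 = x^2.
G =
  [2, 0, 2/3]
  [0, 2/3, 0]
  [2/3, 0, 2/5],
b = (4/3, 12/5, 4/15).
Solving gives a_0 = 1, a_1 = 18/5, a_2 = -1, so
  g(x) = -x^2 + 18*x/5 + 1.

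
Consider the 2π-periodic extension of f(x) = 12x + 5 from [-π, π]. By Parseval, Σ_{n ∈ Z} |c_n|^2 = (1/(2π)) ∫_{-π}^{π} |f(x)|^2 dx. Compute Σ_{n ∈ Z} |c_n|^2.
Σ |c_n|^2 = 48π^2 + 25

Expand and integrate term by term over [-π, π]:
  ∫ (12x)^2 dx = 144·(2π^3/3); ∫ 2·12·(5)·x dx = 0 (odd integrand); ∫ 5^2 dx = 25·2π.
So (1/(2π)) ∫_{-π}^{π} (12x + 5)^2 dx = 144π^2/3 + 25 = 48π^2 + 25.
Parseval ⇒ Σ |c_n|^2 = 48π^2 + 25.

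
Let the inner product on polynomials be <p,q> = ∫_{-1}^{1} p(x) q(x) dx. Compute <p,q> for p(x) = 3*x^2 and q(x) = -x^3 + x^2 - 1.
<p,q> = -4/5

Expand the product: p(x)·q(x) = -3*x^5 + 3*x^4 - 3*x^2.
∫_{-1}^{1} of each monomial x^k gives [2/(k+1) if k even, 0 if k odd]. Integrating term-by-term (or equivalently evaluating the antiderivative F(x) = -x^6/2 + 3*x^5/5 - x^3 at the endpoints):
  F(1) − F(−1) = -9/10 − (-1/10) = -4/5.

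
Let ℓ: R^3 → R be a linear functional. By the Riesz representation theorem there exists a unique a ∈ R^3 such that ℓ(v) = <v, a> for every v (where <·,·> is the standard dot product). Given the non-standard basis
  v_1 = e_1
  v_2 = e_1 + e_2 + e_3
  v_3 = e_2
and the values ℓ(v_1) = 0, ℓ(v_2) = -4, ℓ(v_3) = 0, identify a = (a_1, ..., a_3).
a = (0, 0, -4)

Write a = (a_1, ..., a_3) in the standard basis. For each basis vector v_i, ℓ(v_i) = <v_i, a> is a linear equation in the a_j's. Collect the n equations into a matrix system V a = ℓ, where row i of V is v_i (expressed in the standard basis). Since V is invertible (lower-triangular with 1s on the diagonal, up to permutation), solve by back-substitution:
  V =
[[1, 0, 0],
 [1, 1, 1],
 [0, 1, 0]]
  V a = (0, -4, 0)
Solving gives a = (0, 0, -4).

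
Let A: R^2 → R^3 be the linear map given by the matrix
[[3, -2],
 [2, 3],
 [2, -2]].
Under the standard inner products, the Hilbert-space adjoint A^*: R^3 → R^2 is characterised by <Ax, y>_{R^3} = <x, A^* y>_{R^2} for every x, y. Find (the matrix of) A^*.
A^* = A^T =
[[3, 2, 2],
 [-2, 3, -2]]

For real matrices with standard dot products, the defining identity <Ax, y> = <x, A^* y> gives (Ax)^T y = x^T (A^*) y, i.e. x^T A^T y = x^T (A^*) y. Since this holds for all x, y, we must have A^* = A^T. Therefore
A^* =
[[3, 2, 2],
 [-2, 3, -2]].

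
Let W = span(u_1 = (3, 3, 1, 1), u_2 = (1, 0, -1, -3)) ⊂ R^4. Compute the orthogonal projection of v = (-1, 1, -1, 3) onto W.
proj_W(v) = (-139/219, 13/73, 191/219, 547/219)

Set up U = [u_1 | ... | u_2] ∈ R^(4×2). The projector onto W = col(U) is P = U (U^T U)^(-1) U^T.
Compute U^T U =
  [20, -1]
  [-1, 11],
and U^T v = (2, -9).
Solve U^T U · c = U^T v for the coefficients: c = (13/219, -178/219). The projection is proj_W(v) = U c.
Check: (v - proj_W(v)) · u_1 = 0  (should be 0).
Check: (v - proj_W(v)) · u_2 = 0  (should be 0).
Result: proj_W(v) = (-139/219, 13/73, 191/219, 547/219).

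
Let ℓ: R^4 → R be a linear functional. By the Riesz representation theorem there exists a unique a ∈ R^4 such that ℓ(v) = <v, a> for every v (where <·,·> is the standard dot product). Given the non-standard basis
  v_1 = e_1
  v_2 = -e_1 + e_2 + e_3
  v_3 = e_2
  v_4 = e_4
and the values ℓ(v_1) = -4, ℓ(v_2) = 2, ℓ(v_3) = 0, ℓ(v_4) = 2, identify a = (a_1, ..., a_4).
a = (-4, 0, -2, 2)

Write a = (a_1, ..., a_4) in the standard basis. For each basis vector v_i, ℓ(v_i) = <v_i, a> is a linear equation in the a_j's. Collect the n equations into a matrix system V a = ℓ, where row i of V is v_i (expressed in the standard basis). Since V is invertible (lower-triangular with 1s on the diagonal, up to permutation), solve by back-substitution:
  V =
[[1, 0, 0, 0],
 [-1, 1, 1, 0],
 [0, 1, 0, 0],
 [0, 0, 0, 1]]
  V a = (-4, 2, 0, 2)
Solving gives a = (-4, 0, -2, 2).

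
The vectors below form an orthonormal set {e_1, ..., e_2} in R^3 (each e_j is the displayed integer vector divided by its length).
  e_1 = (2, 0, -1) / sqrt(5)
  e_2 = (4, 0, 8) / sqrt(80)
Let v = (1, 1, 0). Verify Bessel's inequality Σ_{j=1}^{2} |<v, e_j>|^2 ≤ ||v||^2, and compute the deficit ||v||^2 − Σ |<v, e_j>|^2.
Σ |<v, e_j>|^2 = 1; ||v||^2 = 2; deficit = 1

Write each e_j = u_j / sqrt(<u_j, u_j>) where u_j is the displayed integer vector. Then <v, e_j> = <v, u_j> / sqrt(<u_j, u_j>), so |<v, e_j>|^2 = <v, u_j>^2 / <u_j, u_j>.
Coefficients: <v, e_1> = 2/sqrt(5), <v, e_2> = 4/sqrt(80).
Square and sum: Σ |<v, e_j>|^2 = 1.
Compute ||v||^2 = v·v = 2.
Deficit = 2 − 1 = 1 ≥ 0, confirming Bessel's inequality. (The deficit equals ||v − Σ <v,e_j> e_j||^2, the squared distance from v to span{e_j}.)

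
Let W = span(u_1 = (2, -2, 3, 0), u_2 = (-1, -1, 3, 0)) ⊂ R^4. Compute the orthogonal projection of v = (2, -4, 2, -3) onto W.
proj_W(v) = (139/53, -113/53, 150/53, 0)

Set up U = [u_1 | ... | u_2] ∈ R^(4×2). The projector onto W = col(U) is P = U (U^T U)^(-1) U^T.
Compute U^T U =
  [17, 9]
  [9, 11],
and U^T v = (18, 8).
Solve U^T U · c = U^T v for the coefficients: c = (63/53, -13/53). The projection is proj_W(v) = U c.
Check: (v - proj_W(v)) · u_1 = 0  (should be 0).
Check: (v - proj_W(v)) · u_2 = 0  (should be 0).
Result: proj_W(v) = (139/53, -113/53, 150/53, 0).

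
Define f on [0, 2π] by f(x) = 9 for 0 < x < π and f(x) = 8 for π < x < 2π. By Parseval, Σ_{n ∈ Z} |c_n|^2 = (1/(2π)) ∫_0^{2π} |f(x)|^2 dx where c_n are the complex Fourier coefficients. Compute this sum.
Σ |c_n|^2 = 145/2

Parseval equates the L^2 energy of f (normalised by 1/(2π)) with the ℓ^2 sum of its Fourier coefficients: (1/(2π)) ∫_0^{2π} |f|^2 = Σ |c_n|^2.
Compute the left side: (1/(2π)) [∫_0^π 9^2 dx + ∫_π^{2π} 8^2 dx] = (1/(2π)) · (81π + 64π) = (81 + 64)/2 = 145/2.
So Σ_{n ∈ Z} |c_n|^2 = 145/2.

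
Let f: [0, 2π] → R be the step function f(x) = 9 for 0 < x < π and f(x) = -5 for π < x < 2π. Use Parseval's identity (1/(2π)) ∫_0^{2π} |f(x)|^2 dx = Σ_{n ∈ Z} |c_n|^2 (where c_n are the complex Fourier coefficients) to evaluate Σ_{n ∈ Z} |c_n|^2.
Σ |c_n|^2 = 53

Parseval equates the L^2 energy of f (normalised by 1/(2π)) with the ℓ^2 sum of its Fourier coefficients: (1/(2π)) ∫_0^{2π} |f|^2 = Σ |c_n|^2.
Compute the left side: (1/(2π)) [∫_0^π 9^2 dx + ∫_π^{2π} (-5)^2 dx] = (1/(2π)) · (81π + 25π) = (81 + 25)/2 = 53.
So Σ_{n ∈ Z} |c_n|^2 = 53.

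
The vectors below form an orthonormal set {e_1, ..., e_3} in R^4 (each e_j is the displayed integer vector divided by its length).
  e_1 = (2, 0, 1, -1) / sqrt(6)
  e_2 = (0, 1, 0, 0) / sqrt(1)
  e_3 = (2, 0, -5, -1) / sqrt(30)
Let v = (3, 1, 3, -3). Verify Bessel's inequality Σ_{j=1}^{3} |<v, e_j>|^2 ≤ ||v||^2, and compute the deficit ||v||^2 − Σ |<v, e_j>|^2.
Σ |<v, e_j>|^2 = 131/5; ||v||^2 = 28; deficit = 9/5

Write each e_j = u_j / sqrt(<u_j, u_j>) where u_j is the displayed integer vector. Then <v, e_j> = <v, u_j> / sqrt(<u_j, u_j>), so |<v, e_j>|^2 = <v, u_j>^2 / <u_j, u_j>.
Coefficients: <v, e_1> = 12/sqrt(6), <v, e_2> = 1/sqrt(1), <v, e_3> = -6/sqrt(30).
Square and sum: Σ |<v, e_j>|^2 = 131/5.
Compute ||v||^2 = v·v = 28.
Deficit = 28 − 131/5 = 9/5 ≥ 0, confirming Bessel's inequality. (The deficit equals ||v − Σ <v,e_j> e_j||^2, the squared distance from v to span{e_j}.)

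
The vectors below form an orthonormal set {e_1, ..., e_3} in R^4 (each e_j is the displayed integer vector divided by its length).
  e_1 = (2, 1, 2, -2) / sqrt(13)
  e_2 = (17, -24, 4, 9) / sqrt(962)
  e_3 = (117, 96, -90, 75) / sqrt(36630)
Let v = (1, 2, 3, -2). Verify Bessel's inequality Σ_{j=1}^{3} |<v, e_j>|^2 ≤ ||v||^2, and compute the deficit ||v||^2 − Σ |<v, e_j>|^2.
Σ |<v, e_j>|^2 = 926/55; ||v||^2 = 18; deficit = 64/55

Write each e_j = u_j / sqrt(<u_j, u_j>) where u_j is the displayed integer vector. Then <v, e_j> = <v, u_j> / sqrt(<u_j, u_j>), so |<v, e_j>|^2 = <v, u_j>^2 / <u_j, u_j>.
Coefficients: <v, e_1> = 14/sqrt(13), <v, e_2> = -37/sqrt(962), <v, e_3> = -111/sqrt(36630).
Square and sum: Σ |<v, e_j>|^2 = 926/55.
Compute ||v||^2 = v·v = 18.
Deficit = 18 − 926/55 = 64/55 ≥ 0, confirming Bessel's inequality. (The deficit equals ||v − Σ <v,e_j> e_j||^2, the squared distance from v to span{e_j}.)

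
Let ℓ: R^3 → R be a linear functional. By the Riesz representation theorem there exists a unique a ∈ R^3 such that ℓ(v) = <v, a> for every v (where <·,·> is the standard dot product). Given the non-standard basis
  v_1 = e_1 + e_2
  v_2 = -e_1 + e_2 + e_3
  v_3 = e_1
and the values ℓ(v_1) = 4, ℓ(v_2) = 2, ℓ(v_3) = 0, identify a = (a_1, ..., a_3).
a = (0, 4, -2)

Write a = (a_1, ..., a_3) in the standard basis. For each basis vector v_i, ℓ(v_i) = <v_i, a> is a linear equation in the a_j's. Collect the n equations into a matrix system V a = ℓ, where row i of V is v_i (expressed in the standard basis). Since V is invertible (lower-triangular with 1s on the diagonal, up to permutation), solve by back-substitution:
  V =
[[1, 1, 0],
 [-1, 1, 1],
 [1, 0, 0]]
  V a = (4, 2, 0)
Solving gives a = (0, 4, -2).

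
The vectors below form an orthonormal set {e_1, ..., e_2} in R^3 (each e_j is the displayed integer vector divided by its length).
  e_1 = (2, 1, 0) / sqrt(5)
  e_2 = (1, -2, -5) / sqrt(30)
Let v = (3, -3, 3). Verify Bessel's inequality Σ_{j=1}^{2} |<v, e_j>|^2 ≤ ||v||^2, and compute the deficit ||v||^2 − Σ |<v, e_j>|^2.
Σ |<v, e_j>|^2 = 3; ||v||^2 = 27; deficit = 24

Write each e_j = u_j / sqrt(<u_j, u_j>) where u_j is the displayed integer vector. Then <v, e_j> = <v, u_j> / sqrt(<u_j, u_j>), so |<v, e_j>|^2 = <v, u_j>^2 / <u_j, u_j>.
Coefficients: <v, e_1> = 3/sqrt(5), <v, e_2> = -6/sqrt(30).
Square and sum: Σ |<v, e_j>|^2 = 3.
Compute ||v||^2 = v·v = 27.
Deficit = 27 − 3 = 24 ≥ 0, confirming Bessel's inequality. (The deficit equals ||v − Σ <v,e_j> e_j||^2, the squared distance from v to span{e_j}.)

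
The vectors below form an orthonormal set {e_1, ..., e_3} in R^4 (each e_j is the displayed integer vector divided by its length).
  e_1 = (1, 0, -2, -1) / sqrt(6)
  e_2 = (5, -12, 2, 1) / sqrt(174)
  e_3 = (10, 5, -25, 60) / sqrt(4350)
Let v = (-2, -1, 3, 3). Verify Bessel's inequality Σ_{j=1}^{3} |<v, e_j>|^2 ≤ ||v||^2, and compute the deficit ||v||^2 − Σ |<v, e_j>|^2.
Σ |<v, e_j>|^2 = 67/3; ||v||^2 = 23; deficit = 2/3

Write each e_j = u_j / sqrt(<u_j, u_j>) where u_j is the displayed integer vector. Then <v, e_j> = <v, u_j> / sqrt(<u_j, u_j>), so |<v, e_j>|^2 = <v, u_j>^2 / <u_j, u_j>.
Coefficients: <v, e_1> = -11/sqrt(6), <v, e_2> = 11/sqrt(174), <v, e_3> = 80/sqrt(4350).
Square and sum: Σ |<v, e_j>|^2 = 67/3.
Compute ||v||^2 = v·v = 23.
Deficit = 23 − 67/3 = 2/3 ≥ 0, confirming Bessel's inequality. (The deficit equals ||v − Σ <v,e_j> e_j||^2, the squared distance from v to span{e_j}.)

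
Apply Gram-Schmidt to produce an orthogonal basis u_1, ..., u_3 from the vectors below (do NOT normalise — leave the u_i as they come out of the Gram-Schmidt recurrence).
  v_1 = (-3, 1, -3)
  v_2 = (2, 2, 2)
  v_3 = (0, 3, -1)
Orthogonal basis:
  u_1 = (-3, 1, -3)
  u_2 = (8/19, 48/19, 8/19)
  u_3 = (1/2, 0, -1/2)

Apply the Gram-Schmidt recurrence
  u_1 = v_1
  u_i = v_i − Σ_{j<i} ((v_i · u_j) / (u_j · u_j)) · u_j.

Step by step this gives:
  u_1 = (-3, 1, -3)
  u_2 = (8/19, 48/19, 8/19)
  u_3 = (1/2, 0, -1/2)

Orthogonality check:
  u_2 · u_1 = 0 (should be 0)
  u_3 · u_1 = 0 (should be 0)
  u_3 · u_2 = 0 (should be 0)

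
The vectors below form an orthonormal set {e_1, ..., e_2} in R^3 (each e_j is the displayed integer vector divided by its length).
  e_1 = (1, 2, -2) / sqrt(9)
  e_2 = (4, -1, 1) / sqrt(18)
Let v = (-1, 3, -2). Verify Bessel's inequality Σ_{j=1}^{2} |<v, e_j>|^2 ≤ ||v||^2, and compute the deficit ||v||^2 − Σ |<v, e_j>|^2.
Σ |<v, e_j>|^2 = 27/2; ||v||^2 = 14; deficit = 1/2

Write each e_j = u_j / sqrt(<u_j, u_j>) where u_j is the displayed integer vector. Then <v, e_j> = <v, u_j> / sqrt(<u_j, u_j>), so |<v, e_j>|^2 = <v, u_j>^2 / <u_j, u_j>.
Coefficients: <v, e_1> = 9/sqrt(9), <v, e_2> = -9/sqrt(18).
Square and sum: Σ |<v, e_j>|^2 = 27/2.
Compute ||v||^2 = v·v = 14.
Deficit = 14 − 27/2 = 1/2 ≥ 0, confirming Bessel's inequality. (The deficit equals ||v − Σ <v,e_j> e_j||^2, the squared distance from v to span{e_j}.)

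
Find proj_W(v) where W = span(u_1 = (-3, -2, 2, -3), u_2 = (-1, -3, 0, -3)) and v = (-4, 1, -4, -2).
proj_W(v) = (-58/85, -83/85, 26/85, -96/85)

Set up U = [u_1 | ... | u_2] ∈ R^(4×2). The projector onto W = col(U) is P = U (U^T U)^(-1) U^T.
Compute U^T U =
  [26, 18]
  [18, 19],
and U^T v = (8, 7).
Solve U^T U · c = U^T v for the coefficients: c = (13/85, 19/85). The projection is proj_W(v) = U c.
Check: (v - proj_W(v)) · u_1 = 0  (should be 0).
Check: (v - proj_W(v)) · u_2 = 0  (should be 0).
Result: proj_W(v) = (-58/85, -83/85, 26/85, -96/85).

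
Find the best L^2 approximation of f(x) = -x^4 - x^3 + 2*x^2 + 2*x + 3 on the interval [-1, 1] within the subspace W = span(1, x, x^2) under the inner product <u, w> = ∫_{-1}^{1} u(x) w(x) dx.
g(x) = 8*x^2/7 + 7*x/5 + 108/35

The best approximation g ∈ W is the orthogonal projection of f onto W. Writing g = a_0 + a_1 x + a_2 x^2, the coefficients solve the normal equations G · a = b where
  G_{ij} = <φ_i, φ_j> and b_i = <f, φ_i>, with φ_0 = 1, φ_1 = x, φ_2 = x^2.
G =
  [2, 0, 2/3]
  [0, 2/3, 0]
  [2/3, 0, 2/5],
b = (104/15, 14/15, 88/35).
Solving gives a_0 = 108/35, a_1 = 7/5, a_2 = 8/7, so
  g(x) = 8*x^2/7 + 7*x/5 + 108/35.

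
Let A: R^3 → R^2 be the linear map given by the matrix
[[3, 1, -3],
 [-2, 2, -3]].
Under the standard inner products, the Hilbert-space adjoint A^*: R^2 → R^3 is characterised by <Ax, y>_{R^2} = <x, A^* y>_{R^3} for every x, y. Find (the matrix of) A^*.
A^* = A^T =
[[3, -2],
 [1, 2],
 [-3, -3]]

For real matrices with standard dot products, the defining identity <Ax, y> = <x, A^* y> gives (Ax)^T y = x^T (A^*) y, i.e. x^T A^T y = x^T (A^*) y. Since this holds for all x, y, we must have A^* = A^T. Therefore
A^* =
[[3, -2],
 [1, 2],
 [-3, -3]].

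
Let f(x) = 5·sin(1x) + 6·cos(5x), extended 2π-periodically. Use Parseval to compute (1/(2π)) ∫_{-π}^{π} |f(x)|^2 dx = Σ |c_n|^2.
Σ |c_n|^2 = 61/2

Expand |f|^2 and use orthogonality of {sin(nx), cos(mx)} on [-π, π]:
  ∫_{-π}^{π} sin(nx)^2 dx = π, ∫ cos(mx)^2 dx = π, and cross terms integrate to 0.
So ∫_{-π}^{π} f(x)^2 dx = 5^2 · π + 6^2 · π = (25 + 36)π.
Divide by 2π: (25 + 36)/2 = 61/2.
By Parseval, this equals Σ |c_n|^2.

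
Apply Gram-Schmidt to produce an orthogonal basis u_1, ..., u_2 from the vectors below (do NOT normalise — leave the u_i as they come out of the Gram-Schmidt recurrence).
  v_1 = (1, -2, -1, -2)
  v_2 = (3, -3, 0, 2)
Orthogonal basis:
  u_1 = (1, -2, -1, -2)
  u_2 = (5/2, -2, 1/2, 3)

Apply the Gram-Schmidt recurrence
  u_1 = v_1
  u_i = v_i − Σ_{j<i} ((v_i · u_j) / (u_j · u_j)) · u_j.

Step by step this gives:
  u_1 = (1, -2, -1, -2)
  u_2 = (5/2, -2, 1/2, 3)

Orthogonality check:
  u_2 · u_1 = 0 (should be 0)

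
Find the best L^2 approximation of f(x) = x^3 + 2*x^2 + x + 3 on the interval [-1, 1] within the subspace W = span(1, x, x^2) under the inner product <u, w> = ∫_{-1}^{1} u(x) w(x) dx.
g(x) = 2*x^2 + 8*x/5 + 3

The best approximation g ∈ W is the orthogonal projection of f onto W. Writing g = a_0 + a_1 x + a_2 x^2, the coefficients solve the normal equations G · a = b where
  G_{ij} = <φ_i, φ_j> and b_i = <f, φ_i>, with φ_0 = 1, φ_1 = x, φ_2 = x^2.
G =
  [2, 0, 2/3]
  [0, 2/3, 0]
  [2/3, 0, 2/5],
b = (22/3, 16/15, 14/5).
Solving gives a_0 = 3, a_1 = 8/5, a_2 = 2, so
  g(x) = 2*x^2 + 8*x/5 + 3.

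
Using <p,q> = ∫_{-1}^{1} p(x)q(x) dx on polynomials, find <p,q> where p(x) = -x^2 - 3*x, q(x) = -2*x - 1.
<p,q> = 14/3

Expand the product: p(x)·q(x) = 2*x^3 + 7*x^2 + 3*x.
∫_{-1}^{1} of each monomial x^k gives [2/(k+1) if k even, 0 if k odd]. Integrating term-by-term (or equivalently evaluating the antiderivative F(x) = x^4/2 + 7*x^3/3 + 3*x^2/2 at the endpoints):
  F(1) − F(−1) = 13/3 − (-1/3) = 14/3.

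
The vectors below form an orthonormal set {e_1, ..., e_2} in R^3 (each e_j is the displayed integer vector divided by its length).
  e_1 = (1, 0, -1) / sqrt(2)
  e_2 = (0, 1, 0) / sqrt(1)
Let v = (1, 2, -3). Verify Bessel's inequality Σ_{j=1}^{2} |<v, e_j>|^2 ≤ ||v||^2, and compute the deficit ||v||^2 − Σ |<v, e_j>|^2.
Σ |<v, e_j>|^2 = 12; ||v||^2 = 14; deficit = 2

Write each e_j = u_j / sqrt(<u_j, u_j>) where u_j is the displayed integer vector. Then <v, e_j> = <v, u_j> / sqrt(<u_j, u_j>), so |<v, e_j>|^2 = <v, u_j>^2 / <u_j, u_j>.
Coefficients: <v, e_1> = 4/sqrt(2), <v, e_2> = 2/sqrt(1).
Square and sum: Σ |<v, e_j>|^2 = 12.
Compute ||v||^2 = v·v = 14.
Deficit = 14 − 12 = 2 ≥ 0, confirming Bessel's inequality. (The deficit equals ||v − Σ <v,e_j> e_j||^2, the squared distance from v to span{e_j}.)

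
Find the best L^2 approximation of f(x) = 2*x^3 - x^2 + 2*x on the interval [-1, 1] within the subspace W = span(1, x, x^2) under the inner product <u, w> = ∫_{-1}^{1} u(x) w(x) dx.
g(x) = -x^2 + 16*x/5

The best approximation g ∈ W is the orthogonal projection of f onto W. Writing g = a_0 + a_1 x + a_2 x^2, the coefficients solve the normal equations G · a = b where
  G_{ij} = <φ_i, φ_j> and b_i = <f, φ_i>, with φ_0 = 1, φ_1 = x, φ_2 = x^2.
G =
  [2, 0, 2/3]
  [0, 2/3, 0]
  [2/3, 0, 2/5],
b = (-2/3, 32/15, -2/5).
Solving gives a_0 = 0, a_1 = 16/5, a_2 = -1, so
  g(x) = -x^2 + 16*x/5.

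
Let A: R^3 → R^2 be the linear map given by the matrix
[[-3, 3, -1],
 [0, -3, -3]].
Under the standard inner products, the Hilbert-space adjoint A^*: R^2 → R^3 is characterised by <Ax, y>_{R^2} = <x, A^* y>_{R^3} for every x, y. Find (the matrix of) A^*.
A^* = A^T =
[[-3, 0],
 [3, -3],
 [-1, -3]]

For real matrices with standard dot products, the defining identity <Ax, y> = <x, A^* y> gives (Ax)^T y = x^T (A^*) y, i.e. x^T A^T y = x^T (A^*) y. Since this holds for all x, y, we must have A^* = A^T. Therefore
A^* =
[[-3, 0],
 [3, -3],
 [-1, -3]].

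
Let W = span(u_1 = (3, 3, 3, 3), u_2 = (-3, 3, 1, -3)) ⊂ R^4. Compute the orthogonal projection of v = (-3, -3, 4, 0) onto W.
proj_W(v) = (-7/9, -1/9, -1/3, -7/9)

Set up U = [u_1 | ... | u_2] ∈ R^(4×2). The projector onto W = col(U) is P = U (U^T U)^(-1) U^T.
Compute U^T U =
  [36, -6]
  [-6, 28],
and U^T v = (-6, 4).
Solve U^T U · c = U^T v for the coefficients: c = (-4/27, 1/9). The projection is proj_W(v) = U c.
Check: (v - proj_W(v)) · u_1 = 0  (should be 0).
Check: (v - proj_W(v)) · u_2 = 0  (should be 0).
Result: proj_W(v) = (-7/9, -1/9, -1/3, -7/9).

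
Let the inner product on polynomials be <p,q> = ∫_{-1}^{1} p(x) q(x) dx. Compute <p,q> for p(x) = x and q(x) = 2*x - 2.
<p,q> = 4/3

Expand the product: p(x)·q(x) = 2*x^2 - 2*x.
∫_{-1}^{1} of each monomial x^k gives [2/(k+1) if k even, 0 if k odd]. Integrating term-by-term (or equivalently evaluating the antiderivative F(x) = 2*x^3/3 - x^2 at the endpoints):
  F(1) − F(−1) = -1/3 − (-5/3) = 4/3.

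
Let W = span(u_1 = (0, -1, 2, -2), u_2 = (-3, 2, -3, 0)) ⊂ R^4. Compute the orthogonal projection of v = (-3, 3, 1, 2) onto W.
proj_W(v) = (-102/67, 75/67, -116/67, 14/67)

Set up U = [u_1 | ... | u_2] ∈ R^(4×2). The projector onto W = col(U) is P = U (U^T U)^(-1) U^T.
Compute U^T U =
  [9, -8]
  [-8, 22],
and U^T v = (-5, 12).
Solve U^T U · c = U^T v for the coefficients: c = (-7/67, 34/67). The projection is proj_W(v) = U c.
Check: (v - proj_W(v)) · u_1 = 0  (should be 0).
Check: (v - proj_W(v)) · u_2 = 0  (should be 0).
Result: proj_W(v) = (-102/67, 75/67, -116/67, 14/67).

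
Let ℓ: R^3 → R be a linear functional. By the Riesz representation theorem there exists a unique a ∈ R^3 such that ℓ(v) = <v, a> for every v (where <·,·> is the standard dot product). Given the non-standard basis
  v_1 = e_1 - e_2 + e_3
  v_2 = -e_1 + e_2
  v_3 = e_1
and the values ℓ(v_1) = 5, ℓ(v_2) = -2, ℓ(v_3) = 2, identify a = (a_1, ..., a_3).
a = (2, 0, 3)

Write a = (a_1, ..., a_3) in the standard basis. For each basis vector v_i, ℓ(v_i) = <v_i, a> is a linear equation in the a_j's. Collect the n equations into a matrix system V a = ℓ, where row i of V is v_i (expressed in the standard basis). Since V is invertible (lower-triangular with 1s on the diagonal, up to permutation), solve by back-substitution:
  V =
[[1, -1, 1],
 [-1, 1, 0],
 [1, 0, 0]]
  V a = (5, -2, 2)
Solving gives a = (2, 0, 3).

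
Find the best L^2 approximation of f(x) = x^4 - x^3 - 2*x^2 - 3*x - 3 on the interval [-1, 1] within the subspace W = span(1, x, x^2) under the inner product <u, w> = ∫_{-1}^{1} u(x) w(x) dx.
g(x) = -8*x^2/7 - 18*x/5 - 108/35

The best approximation g ∈ W is the orthogonal projection of f onto W. Writing g = a_0 + a_1 x + a_2 x^2, the coefficients solve the normal equations G · a = b where
  G_{ij} = <φ_i, φ_j> and b_i = <f, φ_i>, with φ_0 = 1, φ_1 = x, φ_2 = x^2.
G =
  [2, 0, 2/3]
  [0, 2/3, 0]
  [2/3, 0, 2/5],
b = (-104/15, -12/5, -88/35).
Solving gives a_0 = -108/35, a_1 = -18/5, a_2 = -8/7, so
  g(x) = -8*x^2/7 - 18*x/5 - 108/35.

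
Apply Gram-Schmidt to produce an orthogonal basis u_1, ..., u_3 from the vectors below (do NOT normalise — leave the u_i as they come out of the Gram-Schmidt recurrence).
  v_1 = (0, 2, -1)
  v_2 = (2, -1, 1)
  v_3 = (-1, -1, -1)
Orthogonal basis:
  u_1 = (0, 2, -1)
  u_2 = (2, 1/5, 2/5)
  u_3 = (5/21, -10/21, -20/21)

Apply the Gram-Schmidt recurrence
  u_1 = v_1
  u_i = v_i − Σ_{j<i} ((v_i · u_j) / (u_j · u_j)) · u_j.

Step by step this gives:
  u_1 = (0, 2, -1)
  u_2 = (2, 1/5, 2/5)
  u_3 = (5/21, -10/21, -20/21)

Orthogonality check:
  u_2 · u_1 = 0 (should be 0)
  u_3 · u_1 = 0 (should be 0)
  u_3 · u_2 = 0 (should be 0)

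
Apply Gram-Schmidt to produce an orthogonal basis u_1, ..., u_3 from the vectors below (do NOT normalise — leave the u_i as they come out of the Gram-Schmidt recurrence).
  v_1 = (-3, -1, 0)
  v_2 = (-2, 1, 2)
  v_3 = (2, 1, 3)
Orthogonal basis:
  u_1 = (-3, -1, 0)
  u_2 = (-1/2, 3/2, 2)
  u_3 = (2/5, -6/5, 1)

Apply the Gram-Schmidt recurrence
  u_1 = v_1
  u_i = v_i − Σ_{j<i} ((v_i · u_j) / (u_j · u_j)) · u_j.

Step by step this gives:
  u_1 = (-3, -1, 0)
  u_2 = (-1/2, 3/2, 2)
  u_3 = (2/5, -6/5, 1)

Orthogonality check:
  u_2 · u_1 = 0 (should be 0)
  u_3 · u_1 = 0 (should be 0)
  u_3 · u_2 = 0 (should be 0)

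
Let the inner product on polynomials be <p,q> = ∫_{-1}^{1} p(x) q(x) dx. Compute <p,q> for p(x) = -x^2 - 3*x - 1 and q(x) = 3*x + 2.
<p,q> = -34/3

Expand the product: p(x)·q(x) = -3*x^3 - 11*x^2 - 9*x - 2.
∫_{-1}^{1} of each monomial x^k gives [2/(k+1) if k even, 0 if k odd]. Integrating term-by-term (or equivalently evaluating the antiderivative F(x) = -3*x^4/4 - 11*x^3/3 - 9*x^2/2 - 2*x at the endpoints):
  F(1) − F(−1) = -131/12 − (5/12) = -34/3.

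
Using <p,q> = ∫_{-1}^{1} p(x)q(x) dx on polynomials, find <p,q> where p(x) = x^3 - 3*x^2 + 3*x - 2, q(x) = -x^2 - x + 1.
<p,q> = -88/15

Expand the product: p(x)·q(x) = -x^5 + 2*x^4 + x^3 - 4*x^2 + 5*x - 2.
∫_{-1}^{1} of each monomial x^k gives [2/(k+1) if k even, 0 if k odd]. Integrating term-by-term (or equivalently evaluating the antiderivative F(x) = -x^6/6 + 2*x^5/5 + x^4/4 - 4*x^3/3 + 5*x^2/2 - 2*x at the endpoints):
  F(1) − F(−1) = -7/20 − (331/60) = -88/15.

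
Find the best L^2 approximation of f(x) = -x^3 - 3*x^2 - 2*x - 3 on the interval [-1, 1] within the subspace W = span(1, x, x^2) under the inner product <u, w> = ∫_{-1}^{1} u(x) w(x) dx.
g(x) = -3*x^2 - 13*x/5 - 3

The best approximation g ∈ W is the orthogonal projection of f onto W. Writing g = a_0 + a_1 x + a_2 x^2, the coefficients solve the normal equations G · a = b where
  G_{ij} = <φ_i, φ_j> and b_i = <f, φ_i>, with φ_0 = 1, φ_1 = x, φ_2 = x^2.
G =
  [2, 0, 2/3]
  [0, 2/3, 0]
  [2/3, 0, 2/5],
b = (-8, -26/15, -16/5).
Solving gives a_0 = -3, a_1 = -13/5, a_2 = -3, so
  g(x) = -3*x^2 - 13*x/5 - 3.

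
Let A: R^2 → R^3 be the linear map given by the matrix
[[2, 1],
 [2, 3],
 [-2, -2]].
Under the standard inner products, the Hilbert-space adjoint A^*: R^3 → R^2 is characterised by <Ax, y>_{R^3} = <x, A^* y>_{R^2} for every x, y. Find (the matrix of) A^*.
A^* = A^T =
[[2, 2, -2],
 [1, 3, -2]]

For real matrices with standard dot products, the defining identity <Ax, y> = <x, A^* y> gives (Ax)^T y = x^T (A^*) y, i.e. x^T A^T y = x^T (A^*) y. Since this holds for all x, y, we must have A^* = A^T. Therefore
A^* =
[[2, 2, -2],
 [1, 3, -2]].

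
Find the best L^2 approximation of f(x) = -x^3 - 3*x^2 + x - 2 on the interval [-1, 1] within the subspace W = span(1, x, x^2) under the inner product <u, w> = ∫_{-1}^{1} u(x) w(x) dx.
g(x) = -3*x^2 + 2*x/5 - 2

The best approximation g ∈ W is the orthogonal projection of f onto W. Writing g = a_0 + a_1 x + a_2 x^2, the coefficients solve the normal equations G · a = b where
  G_{ij} = <φ_i, φ_j> and b_i = <f, φ_i>, with φ_0 = 1, φ_1 = x, φ_2 = x^2.
G =
  [2, 0, 2/3]
  [0, 2/3, 0]
  [2/3, 0, 2/5],
b = (-6, 4/15, -38/15).
Solving gives a_0 = -2, a_1 = 2/5, a_2 = -3, so
  g(x) = -3*x^2 + 2*x/5 - 2.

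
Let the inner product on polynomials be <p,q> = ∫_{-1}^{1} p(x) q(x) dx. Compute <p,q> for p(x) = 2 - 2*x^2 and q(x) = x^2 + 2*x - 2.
<p,q> = -24/5

Expand the product: p(x)·q(x) = -2*x^4 - 4*x^3 + 6*x^2 + 4*x - 4.
∫_{-1}^{1} of each monomial x^k gives [2/(k+1) if k even, 0 if k odd]. Integrating term-by-term (or equivalently evaluating the antiderivative F(x) = -2*x^5/5 - x^4 + 2*x^3 + 2*x^2 - 4*x at the endpoints):
  F(1) − F(−1) = -7/5 − (17/5) = -24/5.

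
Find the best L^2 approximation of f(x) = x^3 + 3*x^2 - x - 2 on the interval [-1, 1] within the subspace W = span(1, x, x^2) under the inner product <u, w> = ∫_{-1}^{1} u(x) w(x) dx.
g(x) = 3*x^2 - 2*x/5 - 2

The best approximation g ∈ W is the orthogonal projection of f onto W. Writing g = a_0 + a_1 x + a_2 x^2, the coefficients solve the normal equations G · a = b where
  G_{ij} = <φ_i, φ_j> and b_i = <f, φ_i>, with φ_0 = 1, φ_1 = x, φ_2 = x^2.
G =
  [2, 0, 2/3]
  [0, 2/3, 0]
  [2/3, 0, 2/5],
b = (-2, -4/15, -2/15).
Solving gives a_0 = -2, a_1 = -2/5, a_2 = 3, so
  g(x) = 3*x^2 - 2*x/5 - 2.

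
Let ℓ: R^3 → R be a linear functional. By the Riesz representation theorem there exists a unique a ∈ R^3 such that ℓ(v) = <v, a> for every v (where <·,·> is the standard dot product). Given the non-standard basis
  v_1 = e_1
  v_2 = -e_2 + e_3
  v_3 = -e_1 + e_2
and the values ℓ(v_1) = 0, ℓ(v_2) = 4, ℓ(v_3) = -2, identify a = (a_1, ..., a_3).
a = (0, -2, 2)

Write a = (a_1, ..., a_3) in the standard basis. For each basis vector v_i, ℓ(v_i) = <v_i, a> is a linear equation in the a_j's. Collect the n equations into a matrix system V a = ℓ, where row i of V is v_i (expressed in the standard basis). Since V is invertible (lower-triangular with 1s on the diagonal, up to permutation), solve by back-substitution:
  V =
[[1, 0, 0],
 [0, -1, 1],
 [-1, 1, 0]]
  V a = (0, 4, -2)
Solving gives a = (0, -2, 2).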